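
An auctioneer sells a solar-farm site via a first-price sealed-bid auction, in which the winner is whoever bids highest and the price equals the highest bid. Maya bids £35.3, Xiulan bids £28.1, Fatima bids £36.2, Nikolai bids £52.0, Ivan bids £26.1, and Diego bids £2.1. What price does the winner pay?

Sorted high to low: Nikolai £52.0 > Fatima £36.2 > Maya £35.3 > Xiulan £28.1 > Ivan £26.1 > Diego £2.1.
Nikolai is the highest bidder, so Nikolai wins.
Under the first-price rule, the price is the highest bid: £52.0.

Price paid: £52.0.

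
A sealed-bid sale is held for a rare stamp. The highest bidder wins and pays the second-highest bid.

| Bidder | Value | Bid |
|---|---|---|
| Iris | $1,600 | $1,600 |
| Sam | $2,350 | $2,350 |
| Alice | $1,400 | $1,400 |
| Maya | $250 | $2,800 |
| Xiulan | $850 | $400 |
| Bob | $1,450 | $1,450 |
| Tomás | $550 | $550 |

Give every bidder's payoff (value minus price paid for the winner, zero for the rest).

Payoffs: Iris $0, Sam $0, Alice $0, Maya -$2,100, Xiulan $0, Bob $0, Tomás $0.

Bids in descending order: Maya $2,800, then Sam $2,350, then Iris $1,600, then Bob $1,450, then Alice $1,400, then Tomás $550, then Xiulan $400.
Maya has the top bid and wins; the price is the second-highest bid, $2,350.
Maya's payoff = $250 − $2,350 = -$2,100. All other bidders lose, so their payoff is 0.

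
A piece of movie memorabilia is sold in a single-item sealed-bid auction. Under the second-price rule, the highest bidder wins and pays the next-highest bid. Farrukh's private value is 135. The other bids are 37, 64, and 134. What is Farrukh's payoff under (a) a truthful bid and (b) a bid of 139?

(a) 1  (b) 1

The highest competing bid is 134.
Bidding truthfully at 135: Farrukh has the top bid, wins, and pays the second-highest bid 134. Payoff = 135 − 134 = 1.
Bidding 139: Farrukh has the top bid, wins, and pays the second-highest bid 134. Payoff = 135 − 134 = 1.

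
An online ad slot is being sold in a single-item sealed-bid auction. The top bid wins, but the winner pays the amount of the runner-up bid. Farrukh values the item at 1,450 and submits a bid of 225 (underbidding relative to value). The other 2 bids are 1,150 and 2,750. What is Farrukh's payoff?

Highest competing bid: 2,750.
Farrukh's bid 225 is not the highest, so Farrukh loses, pays nothing, and earns zero payoff.

0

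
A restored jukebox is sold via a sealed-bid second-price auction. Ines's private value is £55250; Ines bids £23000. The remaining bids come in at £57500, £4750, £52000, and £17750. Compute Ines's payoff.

Highest competing bid: £57500.
Ines's bid £23000 is not the highest, so Ines loses, pays nothing, and earns zero payoff.

Payoff = £0.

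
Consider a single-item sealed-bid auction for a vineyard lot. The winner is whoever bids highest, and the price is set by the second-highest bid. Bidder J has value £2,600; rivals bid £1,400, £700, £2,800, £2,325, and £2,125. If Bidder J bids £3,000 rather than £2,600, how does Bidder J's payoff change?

The highest competing bid is £2,800.
Bidding truthfully at £2,600: the top bid is £2,800 (a rival), so Bidder J loses. Payoff = £0.
Bidding £3,000: Bidder J has the top bid, wins, and pays the second-highest bid £2,800. Payoff = £2,600 − £2,800 = -£200.
Change = -£200 − £0 = -£200.

-£200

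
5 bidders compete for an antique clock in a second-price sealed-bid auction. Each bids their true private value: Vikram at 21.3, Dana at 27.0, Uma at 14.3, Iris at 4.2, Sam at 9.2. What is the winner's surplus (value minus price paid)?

5.7

Ordered from highest: Dana 27.0, then Vikram 21.3, then Uma 14.3, then Sam 9.2, then Iris 4.2.
Dana wins with the top bid and pays the second-highest, 21.3.
Surplus = 27.0 − 21.3 = 5.7.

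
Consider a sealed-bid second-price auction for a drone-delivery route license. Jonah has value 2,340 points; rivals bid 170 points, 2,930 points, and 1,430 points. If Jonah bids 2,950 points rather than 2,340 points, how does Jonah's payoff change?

The highest competing bid is 2,930 points.
Bidding truthfully at 2,340 points: the top bid is 2,930 points (a rival), so Jonah loses. Payoff = 0 points.
Bidding 2,950 points: Jonah has the top bid, wins, and pays the second-highest bid 2,930 points. Payoff = 2,340 points − 2,930 points = -590 points.
Change = -590 points − 0 points = -590 points.
Deviating from a truthful bid can only lose payoff in a second-price auction — never gain.

-590 points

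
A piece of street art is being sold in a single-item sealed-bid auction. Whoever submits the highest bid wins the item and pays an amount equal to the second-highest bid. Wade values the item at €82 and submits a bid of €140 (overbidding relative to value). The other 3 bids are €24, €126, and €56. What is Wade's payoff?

Highest competing bid: €126.
Wade's bid €140 is the highest overall, so Wade wins and pays the second-highest bid, €126.
Payoff = value − price = €82 − €126 = -€44.

-€44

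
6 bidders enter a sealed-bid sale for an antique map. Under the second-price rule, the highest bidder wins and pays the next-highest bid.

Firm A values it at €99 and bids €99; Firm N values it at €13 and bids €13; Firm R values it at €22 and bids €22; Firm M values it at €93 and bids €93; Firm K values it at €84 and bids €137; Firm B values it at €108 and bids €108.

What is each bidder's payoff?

Payoffs: Firm A €0, Firm N €0, Firm R €0, Firm M €0, Firm K -€24, Firm B €0.

Bids in descending order: Firm K €137 > Firm B €108 > Firm A €99 > Firm M €93 > Firm R €22 > Firm N €13.
Firm K has the top bid and wins; the price is the second-highest bid, €108.
Firm K's payoff = €84 − €108 = -€24. All other bidders lose, so their payoff is 0.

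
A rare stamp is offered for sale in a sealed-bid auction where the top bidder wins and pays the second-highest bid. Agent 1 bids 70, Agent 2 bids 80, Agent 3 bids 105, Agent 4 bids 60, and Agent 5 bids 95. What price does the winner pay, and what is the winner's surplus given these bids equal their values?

The winner pays 95 for a surplus of 10.

Sorted high to low: Agent 3 105; Agent 5 95; Agent 2 80; Agent 1 70; Agent 4 60.
Agent 3 is the highest bidder, so Agent 3 wins.
Under the second-price rule, the price is the second-highest bid: 95.
Surplus = 105 − 95 = 10.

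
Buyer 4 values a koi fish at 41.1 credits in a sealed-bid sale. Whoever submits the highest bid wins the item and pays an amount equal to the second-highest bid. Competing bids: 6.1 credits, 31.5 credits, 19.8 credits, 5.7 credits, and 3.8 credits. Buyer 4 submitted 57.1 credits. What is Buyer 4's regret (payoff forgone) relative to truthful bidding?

The highest competing bid is 31.5 credits.
Bidding truthfully at 41.1 credits: Buyer 4 has the top bid, wins, and pays the second-highest bid 31.5 credits. Payoff = 41.1 credits − 31.5 credits = 9.6 credits.
Bidding 57.1 credits: Buyer 4 has the top bid, wins, and pays the second-highest bid 31.5 credits. Payoff = 41.1 credits − 31.5 credits = 9.6 credits.
Regret = truthful payoff − actual payoff = 9.6 credits − 9.6 credits = 0.0 credits.
The bid only affects whether you win, not the price — here both bids land on the same side of the top rival bid, so the deviation is payoff-neutral.

0.0 credits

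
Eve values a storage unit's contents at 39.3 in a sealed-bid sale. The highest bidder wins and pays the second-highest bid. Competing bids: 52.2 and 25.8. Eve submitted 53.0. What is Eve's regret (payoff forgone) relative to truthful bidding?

Regret: 12.9.

The highest competing bid is 52.2.
Bidding truthfully at 39.3: the top bid is 52.2 (a rival), so Eve loses. Payoff = 0.0.
Bidding 53.0: Eve has the top bid, wins, and pays the second-highest bid 52.2. Payoff = 39.3 − 52.2 = -12.9.
Regret = truthful payoff − actual payoff = 0.0 − -12.9 = 12.9.
This is the dominant-strategy logic: truthful bidding weakly beats any alternative.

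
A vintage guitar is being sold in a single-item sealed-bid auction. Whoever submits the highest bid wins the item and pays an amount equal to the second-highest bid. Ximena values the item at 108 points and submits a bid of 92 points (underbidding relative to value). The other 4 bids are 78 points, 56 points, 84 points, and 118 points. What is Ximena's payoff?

Highest competing bid: 118 points.
Ximena's bid 92 points is not the highest, so Ximena loses, pays nothing, and earns zero payoff.

Ximena's payoff: 0 points.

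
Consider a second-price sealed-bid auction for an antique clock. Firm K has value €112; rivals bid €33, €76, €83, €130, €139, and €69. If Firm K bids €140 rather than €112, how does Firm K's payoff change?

Payoff change: -€27.

The highest competing bid is €139.
Bidding truthfully at €112: the top bid is €139 (a rival), so Firm K loses. Payoff = €0.
Bidding €140: Firm K has the top bid, wins, and pays the second-highest bid €139. Payoff = €112 − €139 = -€27.
Change = -€27 − €0 = -€27.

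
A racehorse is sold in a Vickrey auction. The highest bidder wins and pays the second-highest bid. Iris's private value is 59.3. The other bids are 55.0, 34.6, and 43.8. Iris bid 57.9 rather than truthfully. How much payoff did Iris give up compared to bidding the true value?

The highest competing bid is 55.0.
Bidding truthfully at 59.3: Iris has the top bid, wins, and pays the second-highest bid 55.0. Payoff = 59.3 − 55.0 = 4.3.
Bidding 57.9: Iris has the top bid, wins, and pays the second-highest bid 55.0. Payoff = 59.3 − 55.0 = 4.3.
Regret = truthful payoff − actual payoff = 4.3 − 4.3 = 0.0.

Payoff forgone: 0.0.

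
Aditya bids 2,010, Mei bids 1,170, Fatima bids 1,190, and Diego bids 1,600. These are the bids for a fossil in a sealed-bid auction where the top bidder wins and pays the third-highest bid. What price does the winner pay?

Price paid: 1,190.

Ordered from highest: Aditya 2,010 > Diego 1,600 > Fatima 1,190 > Mei 1,170.
Aditya is the highest bidder, so Aditya wins.
Under the third-price rule, the price is the third-highest bid: 1,190.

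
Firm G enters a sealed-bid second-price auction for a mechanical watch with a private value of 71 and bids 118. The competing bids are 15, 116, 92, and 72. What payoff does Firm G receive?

Highest competing bid: 116.
Firm G's bid 118 is the highest overall, so Firm G wins and pays the second-highest bid, 116.
Payoff = value − price = 71 − 116 = -45.

Payoff = -45.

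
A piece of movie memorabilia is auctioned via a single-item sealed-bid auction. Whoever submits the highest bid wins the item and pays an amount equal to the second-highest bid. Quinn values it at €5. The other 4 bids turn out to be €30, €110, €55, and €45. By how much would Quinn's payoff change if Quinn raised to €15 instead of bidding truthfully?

The highest competing bid is €110.
Bidding truthfully at €5: the top bid is €110 (a rival), so Quinn loses. Payoff = €0.
Bidding €15: the top bid is €110 (a rival), so Quinn loses. Payoff = €0.
Change = €0 − €0 = €0.
The bid only affects whether you win, not the price — here both bids land on the same side of the top rival bid, so the deviation is payoff-neutral.

Payoff change: €0.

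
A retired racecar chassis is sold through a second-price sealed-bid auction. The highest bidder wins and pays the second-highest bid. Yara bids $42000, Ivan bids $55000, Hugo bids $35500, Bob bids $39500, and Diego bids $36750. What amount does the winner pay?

Ordered from highest: Ivan $55000, then Yara $42000, then Bob $39500, then Diego $36750, then Hugo $35500.
Ivan has the highest bid, so Ivan wins.
The second-highest bid is $42000, so that is what Ivan pays.

Price paid: $42000.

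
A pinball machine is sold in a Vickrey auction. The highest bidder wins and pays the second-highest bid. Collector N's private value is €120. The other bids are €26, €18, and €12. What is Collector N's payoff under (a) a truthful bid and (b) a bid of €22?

The highest competing bid is €26.
Bidding truthfully at €120: Collector N has the top bid, wins, and pays the second-highest bid €26. Payoff = €120 − €26 = €94.
Bidding €22: the top bid is €26 (a rival), so Collector N loses. Payoff = €0.
Deviating from a truthful bid can only lose payoff in a second-price auction — never gain.

Truthful: €94; alternative: €0.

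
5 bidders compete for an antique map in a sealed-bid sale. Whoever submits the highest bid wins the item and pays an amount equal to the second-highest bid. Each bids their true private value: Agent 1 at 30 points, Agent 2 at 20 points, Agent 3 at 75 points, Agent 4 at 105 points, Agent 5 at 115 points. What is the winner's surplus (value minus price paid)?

Winner's surplus: 10 points.

Ordered from highest: Agent 5 115 points > Agent 4 105 points > Agent 3 75 points > Agent 1 30 points > Agent 2 20 points.
Agent 5 wins with the top bid and pays the second-highest, 105 points.
Surplus = 115 points − 105 points = 10 points.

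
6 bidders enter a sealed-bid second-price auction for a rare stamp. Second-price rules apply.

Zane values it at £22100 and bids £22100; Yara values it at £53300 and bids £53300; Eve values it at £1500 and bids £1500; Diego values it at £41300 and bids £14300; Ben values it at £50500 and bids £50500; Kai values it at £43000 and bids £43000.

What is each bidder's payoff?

Bids in descending order: Yara £53300 > Ben £50500 > Kai £43000 > Zane £22100 > Diego £14300 > Eve £1500.
Yara has the top bid and wins; the price is the second-highest bid, £50500.
Yara's payoff = £53300 − £50500 = £2800. All other bidders lose, so their payoff is 0.

Payoffs: Zane £0, Yara £2800, Eve £0, Diego £0, Ben £0, Kai £0.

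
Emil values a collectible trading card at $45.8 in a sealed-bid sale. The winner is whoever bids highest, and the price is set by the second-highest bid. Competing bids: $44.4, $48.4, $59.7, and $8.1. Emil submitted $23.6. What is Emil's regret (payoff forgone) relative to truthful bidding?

The highest competing bid is $59.7.
Bidding truthfully at $45.8: the top bid is $59.7 (a rival), so Emil loses. Payoff = $0.0.
Bidding $23.6: the top bid is $59.7 (a rival), so Emil loses. Payoff = $0.0.
Regret = truthful payoff − actual payoff = $0.0 − $0.0 = $0.0.

Payoff forgone: $0.0.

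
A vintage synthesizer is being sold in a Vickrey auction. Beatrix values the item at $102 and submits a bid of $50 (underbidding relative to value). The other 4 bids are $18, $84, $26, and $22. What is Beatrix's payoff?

Highest competing bid: $84.
Beatrix's bid $50 is not the highest, so Beatrix loses, pays nothing, and earns zero payoff.

Payoff = $0.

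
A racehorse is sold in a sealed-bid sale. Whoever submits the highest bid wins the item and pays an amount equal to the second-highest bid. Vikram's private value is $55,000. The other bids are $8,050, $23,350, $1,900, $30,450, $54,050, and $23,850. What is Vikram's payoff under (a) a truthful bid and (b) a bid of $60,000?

Truthful: $950; alternative: $950.

The highest competing bid is $54,050.
Bidding truthfully at $55,000: Vikram has the top bid, wins, and pays the second-highest bid $54,050. Payoff = $55,000 − $54,050 = $950.
Bidding $60,000: Vikram has the top bid, wins, and pays the second-highest bid $54,050. Payoff = $55,000 − $54,050 = $950.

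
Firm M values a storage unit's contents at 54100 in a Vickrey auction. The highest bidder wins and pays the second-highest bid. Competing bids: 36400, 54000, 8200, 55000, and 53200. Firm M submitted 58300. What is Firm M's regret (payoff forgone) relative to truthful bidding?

The highest competing bid is 55000.
Bidding truthfully at 54100: the top bid is 55000 (a rival), so Firm M loses. Payoff = 0.
Bidding 58300: Firm M has the top bid, wins, and pays the second-highest bid 55000. Payoff = 54100 − 55000 = -900.
Regret = truthful payoff − actual payoff = 0 − -900 = 900.

Regret: 900.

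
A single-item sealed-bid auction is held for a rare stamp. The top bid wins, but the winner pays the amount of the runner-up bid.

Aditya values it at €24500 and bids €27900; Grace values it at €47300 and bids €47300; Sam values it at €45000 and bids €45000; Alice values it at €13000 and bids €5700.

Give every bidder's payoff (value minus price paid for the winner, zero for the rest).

Payoffs: Aditya €0, Grace €2300, Sam €0, Alice €0.

Sorted high to low: Grace €47300; Sam €45000; Aditya €27900; Alice €5700.
Grace has the top bid and wins; the price is the second-highest bid, €45000.
Grace's payoff = €47300 − €45000 = €2300. All other bidders lose, so their payoff is 0.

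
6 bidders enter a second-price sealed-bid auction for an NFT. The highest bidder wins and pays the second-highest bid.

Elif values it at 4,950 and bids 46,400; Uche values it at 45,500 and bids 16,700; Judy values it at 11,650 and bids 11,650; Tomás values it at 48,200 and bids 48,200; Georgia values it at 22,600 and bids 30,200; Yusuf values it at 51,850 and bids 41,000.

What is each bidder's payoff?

Bids in descending order: Tomás 48,200; Elif 46,400; Yusuf 41,000; Georgia 30,200; Uche 16,700; Judy 11,650.
Tomás has the top bid and wins; the price is the second-highest bid, 46,400.
Tomás's payoff = 48,200 − 46,400 = 1,800. All other bidders lose, so their payoff is 0.

Elif 0, Uche 0, Judy 0, Tomás 1,800, Georgia 0, Yusuf 0.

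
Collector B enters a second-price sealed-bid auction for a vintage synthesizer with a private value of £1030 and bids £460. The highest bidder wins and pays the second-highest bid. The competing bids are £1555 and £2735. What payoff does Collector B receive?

Highest competing bid: £2735.
Collector B's bid £460 is not the highest, so Collector B loses, pays nothing, and earns zero payoff.

Collector B's payoff: £0.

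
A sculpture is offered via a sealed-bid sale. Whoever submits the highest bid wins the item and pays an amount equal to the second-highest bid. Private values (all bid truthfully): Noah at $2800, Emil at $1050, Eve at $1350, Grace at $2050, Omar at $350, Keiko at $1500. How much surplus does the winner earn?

Surplus = $750.

Sorted high to low: Noah $2800, then Grace $2050, then Keiko $1500, then Eve $1350, then Emil $1050, then Omar $350.
Noah wins with the top bid and pays the second-highest, $2050.
Surplus = $2800 − $2050 = $750.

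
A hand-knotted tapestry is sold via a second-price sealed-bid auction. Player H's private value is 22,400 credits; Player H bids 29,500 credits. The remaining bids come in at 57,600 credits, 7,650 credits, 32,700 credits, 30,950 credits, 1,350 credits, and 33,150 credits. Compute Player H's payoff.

0 credits

Highest competing bid: 57,600 credits.
Player H's bid 29,500 credits is not the highest, so Player H loses, pays nothing, and earns zero payoff.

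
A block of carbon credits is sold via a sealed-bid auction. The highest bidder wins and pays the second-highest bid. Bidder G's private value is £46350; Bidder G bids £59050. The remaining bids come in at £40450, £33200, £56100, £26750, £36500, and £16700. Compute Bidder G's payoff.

Bidder G's payoff: -£9750.

Highest competing bid: £56100.
Bidder G's bid £59050 is the highest overall, so Bidder G wins and pays the second-highest bid, £56100.
Payoff = value − price = £46350 − £56100 = -£9750.
Overbidding won the item at a price above value — truthful bidding would have avoided this loss.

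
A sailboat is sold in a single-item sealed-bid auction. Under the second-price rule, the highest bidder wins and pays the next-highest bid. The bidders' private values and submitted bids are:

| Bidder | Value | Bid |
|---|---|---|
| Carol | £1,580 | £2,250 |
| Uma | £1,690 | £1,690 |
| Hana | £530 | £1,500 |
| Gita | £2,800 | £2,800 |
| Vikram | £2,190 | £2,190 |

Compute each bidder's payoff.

Sorted high to low: Gita £2,800 > Carol £2,250 > Vikram £2,190 > Uma £1,690 > Hana £1,500.
Gita has the top bid and wins; the price is the second-highest bid, £2,250.
Gita's payoff = £2,800 − £2,250 = £550. All other bidders lose, so their payoff is 0.

Carol £0, Uma £0, Hana £0, Gita £550, Vikram £0.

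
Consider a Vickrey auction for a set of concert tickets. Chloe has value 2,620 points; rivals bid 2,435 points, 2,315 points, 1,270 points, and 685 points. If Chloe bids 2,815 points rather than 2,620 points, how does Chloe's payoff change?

The highest competing bid is 2,435 points.
Bidding truthfully at 2,620 points: Chloe has the top bid, wins, and pays the second-highest bid 2,435 points. Payoff = 2,620 points − 2,435 points = 185 points.
Bidding 2,815 points: Chloe has the top bid, wins, and pays the second-highest bid 2,435 points. Payoff = 2,620 points − 2,435 points = 185 points.
Change = 185 points − 185 points = 0 points.

Change in payoff: 0 points.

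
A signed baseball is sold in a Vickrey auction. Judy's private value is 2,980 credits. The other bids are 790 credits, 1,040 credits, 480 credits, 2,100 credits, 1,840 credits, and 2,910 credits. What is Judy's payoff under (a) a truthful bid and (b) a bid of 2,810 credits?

The highest competing bid is 2,910 credits.
Bidding truthfully at 2,980 credits: Judy has the top bid, wins, and pays the second-highest bid 2,910 credits. Payoff = 2,980 credits − 2,910 credits = 70 credits.
Bidding 2,810 credits: the top bid is 2,910 credits (a rival), so Judy loses. Payoff = 0 credits.
This is the dominant-strategy logic: truthful bidding weakly beats any alternative.

(a) 70 credits  (b) 0 credits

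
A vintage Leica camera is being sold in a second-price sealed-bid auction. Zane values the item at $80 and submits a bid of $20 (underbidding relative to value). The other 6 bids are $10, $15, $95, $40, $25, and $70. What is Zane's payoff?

Highest competing bid: $95.
Zane's bid $20 is not the highest, so Zane loses, pays nothing, and earns zero payoff.

Zane's payoff: $0.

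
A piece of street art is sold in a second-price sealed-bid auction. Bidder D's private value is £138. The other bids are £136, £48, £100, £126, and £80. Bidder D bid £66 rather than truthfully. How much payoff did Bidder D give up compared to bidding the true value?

Regret: £2.

The highest competing bid is £136.
Bidding truthfully at £138: Bidder D has the top bid, wins, and pays the second-highest bid £136. Payoff = £138 − £136 = £2.
Bidding £66: the top bid is £136 (a rival), so Bidder D loses. Payoff = £0.
Regret = truthful payoff − actual payoff = £2 − £0 = £2.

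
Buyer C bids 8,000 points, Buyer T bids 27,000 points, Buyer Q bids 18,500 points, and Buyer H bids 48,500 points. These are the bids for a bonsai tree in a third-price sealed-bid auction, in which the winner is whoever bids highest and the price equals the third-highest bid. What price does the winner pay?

Sorted high to low: Buyer H 48,500 points > Buyer T 27,000 points > Buyer Q 18,500 points > Buyer C 8,000 points.
Buyer H is the highest bidder, so Buyer H wins.
Under the third-price rule, the price is the third-highest bid: 18,500 points.

Price paid: 18,500 points.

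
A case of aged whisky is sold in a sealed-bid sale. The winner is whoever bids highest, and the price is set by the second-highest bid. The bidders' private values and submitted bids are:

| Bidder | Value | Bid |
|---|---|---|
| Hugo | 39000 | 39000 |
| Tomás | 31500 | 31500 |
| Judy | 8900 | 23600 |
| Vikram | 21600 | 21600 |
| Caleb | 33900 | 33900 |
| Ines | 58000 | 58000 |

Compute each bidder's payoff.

Payoffs: Hugo 0, Tomás 0, Judy 0, Vikram 0, Caleb 0, Ines 19000.

Sorted high to low: Ines 58000, then Hugo 39000, then Caleb 33900, then Tomás 31500, then Judy 23600, then Vikram 21600.
Ines has the top bid and wins; the price is the second-highest bid, 39000.
Ines's payoff = 58000 − 39000 = 19000. All other bidders lose, so their payoff is 0.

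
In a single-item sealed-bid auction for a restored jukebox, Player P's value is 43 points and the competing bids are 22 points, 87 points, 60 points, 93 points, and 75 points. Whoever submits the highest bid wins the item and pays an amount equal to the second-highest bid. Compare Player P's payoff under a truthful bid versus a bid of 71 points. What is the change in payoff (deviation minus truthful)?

Payoff change: 0 points.

The highest competing bid is 93 points.
Bidding truthfully at 43 points: the top bid is 93 points (a rival), so Player P loses. Payoff = 0 points.
Bidding 71 points: the top bid is 93 points (a rival), so Player P loses. Payoff = 0 points.
Change = 0 points − 0 points = 0 points.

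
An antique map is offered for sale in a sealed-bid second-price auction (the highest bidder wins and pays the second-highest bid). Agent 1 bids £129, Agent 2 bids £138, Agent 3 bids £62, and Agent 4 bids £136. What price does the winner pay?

Ordered from highest: Agent 2 £138, then Agent 4 £136, then Agent 1 £129, then Agent 3 £62.
Agent 2 is the highest bidder, so Agent 2 wins.
Under the second-price rule, the price is the second-highest bid: £136.

Price paid: £136.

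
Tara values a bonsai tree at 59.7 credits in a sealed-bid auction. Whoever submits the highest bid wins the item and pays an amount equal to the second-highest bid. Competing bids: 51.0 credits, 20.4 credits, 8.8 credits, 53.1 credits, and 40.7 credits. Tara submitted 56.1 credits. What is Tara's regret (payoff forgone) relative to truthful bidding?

The highest competing bid is 53.1 credits.
Bidding truthfully at 59.7 credits: Tara has the top bid, wins, and pays the second-highest bid 53.1 credits. Payoff = 59.7 credits − 53.1 credits = 6.6 credits.
Bidding 56.1 credits: Tara has the top bid, wins, and pays the second-highest bid 53.1 credits. Payoff = 59.7 credits − 53.1 credits = 6.6 credits.
Regret = truthful payoff − actual payoff = 6.6 credits − 6.6 credits = 0.0 credits.

Payoff forgone: 0.0 credits.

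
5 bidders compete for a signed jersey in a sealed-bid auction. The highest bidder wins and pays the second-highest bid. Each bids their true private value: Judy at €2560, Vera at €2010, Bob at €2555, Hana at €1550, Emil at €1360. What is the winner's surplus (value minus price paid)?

Ordered from highest: Judy €2560 > Bob €2555 > Vera €2010 > Hana €1550 > Emil €1360.
Judy wins with the top bid and pays the second-highest, €2555.
Surplus = €2560 − €2555 = €5.

€5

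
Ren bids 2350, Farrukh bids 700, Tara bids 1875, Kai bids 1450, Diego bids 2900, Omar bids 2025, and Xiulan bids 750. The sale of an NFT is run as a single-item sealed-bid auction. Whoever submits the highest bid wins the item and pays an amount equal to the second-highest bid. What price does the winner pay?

Ordered from highest: Diego 2900; Ren 2350; Omar 2025; Tara 1875; Kai 1450; Xiulan 750; Farrukh 700.
Diego has the highest bid, so Diego wins.
The second-highest bid is 2350, so that is what Diego pays.

Price paid: 2350.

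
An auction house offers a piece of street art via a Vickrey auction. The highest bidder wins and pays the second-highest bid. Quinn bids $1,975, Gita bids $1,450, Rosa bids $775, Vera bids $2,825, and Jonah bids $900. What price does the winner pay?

Sorted high to low: Vera $2,825, then Quinn $1,975, then Gita $1,450, then Jonah $900, then Rosa $775.
Vera has the highest bid, so Vera wins.
The second-highest bid is $1,975, so that is what Vera pays.

The winner pays $1,975.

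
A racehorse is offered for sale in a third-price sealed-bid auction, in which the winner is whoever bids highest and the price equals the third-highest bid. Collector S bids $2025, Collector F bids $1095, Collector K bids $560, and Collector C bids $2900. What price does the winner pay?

Ranking the bids: Collector C $2900; Collector S $2025; Collector F $1095; Collector K $560.
Collector C is the highest bidder, so Collector C wins.
Under the third-price rule, the price is the third-highest bid: $1095.

$1095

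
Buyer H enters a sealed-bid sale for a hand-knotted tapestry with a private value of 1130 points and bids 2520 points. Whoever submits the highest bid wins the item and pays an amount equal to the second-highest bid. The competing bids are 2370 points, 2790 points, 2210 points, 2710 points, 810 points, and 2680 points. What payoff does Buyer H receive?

Payoff = 0 points.

Highest competing bid: 2790 points.
Buyer H's bid 2520 points is not the highest, so Buyer H loses, pays nothing, and earns zero payoff.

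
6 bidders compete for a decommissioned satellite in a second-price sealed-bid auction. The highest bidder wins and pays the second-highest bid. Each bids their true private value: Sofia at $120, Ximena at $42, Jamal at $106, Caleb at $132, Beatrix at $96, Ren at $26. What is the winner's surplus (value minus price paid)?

Ranking the bids: Caleb $132, then Sofia $120, then Jamal $106, then Beatrix $96, then Ximena $42, then Ren $26.
Caleb wins with the top bid and pays the second-highest, $120.
Surplus = $132 − $120 = $12.

$12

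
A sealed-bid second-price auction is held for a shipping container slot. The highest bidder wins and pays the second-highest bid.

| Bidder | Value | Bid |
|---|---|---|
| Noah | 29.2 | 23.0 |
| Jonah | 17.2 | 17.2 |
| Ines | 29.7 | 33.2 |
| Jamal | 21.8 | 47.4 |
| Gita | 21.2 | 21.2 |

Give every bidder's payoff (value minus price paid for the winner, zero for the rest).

Noah 0.0, Jonah 0.0, Ines 0.0, Jamal -11.4, Gita 0.0.

Bids in descending order: Jamal 47.4; Ines 33.2; Noah 23.0; Gita 21.2; Jonah 17.2.
Jamal has the top bid and wins; the price is the second-highest bid, 33.2.
Jamal's payoff = 21.8 − 33.2 = -11.4. All other bidders lose, so their payoff is 0.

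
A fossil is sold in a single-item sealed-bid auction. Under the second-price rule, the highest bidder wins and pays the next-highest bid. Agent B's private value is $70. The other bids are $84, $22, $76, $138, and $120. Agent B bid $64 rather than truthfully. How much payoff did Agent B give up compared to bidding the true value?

The highest competing bid is $138.
Bidding truthfully at $70: the top bid is $138 (a rival), so Agent B loses. Payoff = $0.
Bidding $64: the top bid is $138 (a rival), so Agent B loses. Payoff = $0.
Regret = truthful payoff − actual payoff = $0 − $0 = $0.
The bid only affects whether you win, not the price — here both bids land on the same side of the top rival bid, so the deviation is payoff-neutral.

$0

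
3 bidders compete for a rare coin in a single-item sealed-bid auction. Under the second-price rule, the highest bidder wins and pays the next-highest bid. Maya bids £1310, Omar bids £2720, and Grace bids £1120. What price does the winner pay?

£1310

Ranking the bids: Omar £2720, then Maya £1310, then Grace £1120.
Omar has the highest bid, so Omar wins.
The second-highest bid is £1310, so that is what Omar pays.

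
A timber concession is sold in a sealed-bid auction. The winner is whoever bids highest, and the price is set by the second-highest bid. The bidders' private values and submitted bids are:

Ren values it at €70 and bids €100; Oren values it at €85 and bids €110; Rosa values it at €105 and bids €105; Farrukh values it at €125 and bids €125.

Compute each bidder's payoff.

Ren €0, Oren €0, Rosa €0, Farrukh €15.

Ordered from highest: Farrukh €125, then Oren €110, then Rosa €105, then Ren €100.
Farrukh has the top bid and wins; the price is the second-highest bid, €110.
Farrukh's payoff = €125 − €110 = €15. All other bidders lose, so their payoff is 0.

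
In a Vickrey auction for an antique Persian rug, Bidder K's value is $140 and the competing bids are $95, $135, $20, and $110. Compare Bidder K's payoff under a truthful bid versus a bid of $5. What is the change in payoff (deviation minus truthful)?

The highest competing bid is $135.
Bidding truthfully at $140: Bidder K has the top bid, wins, and pays the second-highest bid $135. Payoff = $140 − $135 = $5.
Bidding $5: the top bid is $135 (a rival), so Bidder K loses. Payoff = $0.
Change = $0 − $5 = -$5.
Deviating from a truthful bid can only lose payoff in a second-price auction — never gain.

Change in payoff: -$5.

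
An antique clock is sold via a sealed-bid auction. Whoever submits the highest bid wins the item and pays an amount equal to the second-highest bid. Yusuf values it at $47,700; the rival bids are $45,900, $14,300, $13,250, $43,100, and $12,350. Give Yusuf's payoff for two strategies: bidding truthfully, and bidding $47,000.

Truthful: $1,800; alternative: $1,800.

The highest competing bid is $45,900.
Bidding truthfully at $47,700: Yusuf has the top bid, wins, and pays the second-highest bid $45,900. Payoff = $47,700 − $45,900 = $1,800.
Bidding $47,000: Yusuf has the top bid, wins, and pays the second-highest bid $45,900. Payoff = $47,700 − $45,900 = $1,800.
The bid only affects whether you win, not the price — here both bids land on the same side of the top rival bid, so the deviation is payoff-neutral.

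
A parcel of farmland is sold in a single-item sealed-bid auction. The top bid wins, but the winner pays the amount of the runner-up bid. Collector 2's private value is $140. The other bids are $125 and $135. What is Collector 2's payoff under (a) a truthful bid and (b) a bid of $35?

(a) $5  (b) $0

The highest competing bid is $135.
Bidding truthfully at $140: Collector 2 has the top bid, wins, and pays the second-highest bid $135. Payoff = $140 − $135 = $5.
Bidding $35: the top bid is $135 (a rival), so Collector 2 loses. Payoff = $0.
This is the dominant-strategy logic: truthful bidding weakly beats any alternative.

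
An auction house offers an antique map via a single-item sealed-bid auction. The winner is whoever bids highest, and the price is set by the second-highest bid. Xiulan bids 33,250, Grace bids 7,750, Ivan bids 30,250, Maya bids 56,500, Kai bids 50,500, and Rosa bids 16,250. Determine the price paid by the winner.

50,500

Ranking the bids: Maya 56,500; Kai 50,500; Xiulan 33,250; Ivan 30,250; Rosa 16,250; Grace 7,750.
Maya has the highest bid, so Maya wins.
The second-highest bid is 50,500, so that is what Maya pays.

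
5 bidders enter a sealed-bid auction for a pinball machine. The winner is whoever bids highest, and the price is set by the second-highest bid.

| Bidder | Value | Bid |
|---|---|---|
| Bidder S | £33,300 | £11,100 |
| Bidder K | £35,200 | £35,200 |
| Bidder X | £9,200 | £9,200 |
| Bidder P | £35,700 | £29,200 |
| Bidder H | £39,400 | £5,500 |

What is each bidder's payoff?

Bidder S £0, Bidder K £6,000, Bidder X £0, Bidder P £0, Bidder H £0.

Sorted high to low: Bidder K £35,200, then Bidder P £29,200, then Bidder S £11,100, then Bidder X £9,200, then Bidder H £5,500.
Bidder K has the top bid and wins; the price is the second-highest bid, £29,200.
Bidder K's payoff = £35,200 − £29,200 = £6,000. All other bidders lose, so their payoff is 0.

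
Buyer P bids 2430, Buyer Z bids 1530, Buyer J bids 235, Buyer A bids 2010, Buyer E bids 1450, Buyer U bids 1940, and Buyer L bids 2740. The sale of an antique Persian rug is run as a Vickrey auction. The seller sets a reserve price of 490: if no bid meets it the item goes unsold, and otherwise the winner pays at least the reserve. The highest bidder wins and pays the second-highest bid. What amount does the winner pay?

2430

Ranking the bids: Buyer L 2740; Buyer P 2430; Buyer A 2010; Buyer U 1940; Buyer Z 1530; Buyer E 1450; Buyer J 235.
Buyer L has the highest bid, so Buyer L wins.
The second-highest bid is 2430, which exceeds the reserve, so that sets the price.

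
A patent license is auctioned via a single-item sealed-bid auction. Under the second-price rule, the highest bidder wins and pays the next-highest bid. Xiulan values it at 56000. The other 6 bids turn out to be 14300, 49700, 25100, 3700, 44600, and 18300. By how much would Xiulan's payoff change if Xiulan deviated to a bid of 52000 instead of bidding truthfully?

The highest competing bid is 49700.
Bidding truthfully at 56000: Xiulan has the top bid, wins, and pays the second-highest bid 49700. Payoff = 56000 − 49700 = 6300.
Bidding 52000: Xiulan has the top bid, wins, and pays the second-highest bid 49700. Payoff = 56000 − 49700 = 6300.
Change = 6300 − 6300 = 0.

Payoff change: 0.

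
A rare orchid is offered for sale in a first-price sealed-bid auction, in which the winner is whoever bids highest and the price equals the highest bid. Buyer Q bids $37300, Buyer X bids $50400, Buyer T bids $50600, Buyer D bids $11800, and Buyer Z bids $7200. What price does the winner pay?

Price paid: $50600.

Ordered from highest: Buyer T $50600, then Buyer X $50400, then Buyer Q $37300, then Buyer D $11800, then Buyer Z $7200.
Buyer T is the highest bidder, so Buyer T wins.
Under the first-price rule, the price is the highest bid: $50600.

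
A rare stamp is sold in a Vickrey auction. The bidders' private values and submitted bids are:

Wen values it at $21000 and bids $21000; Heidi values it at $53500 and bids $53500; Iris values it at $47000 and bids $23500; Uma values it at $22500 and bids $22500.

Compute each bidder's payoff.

Sorted high to low: Heidi $53500, then Iris $23500, then Uma $22500, then Wen $21000.
Heidi has the top bid and wins; the price is the second-highest bid, $23500.
Heidi's payoff = $53500 − $23500 = $30000. All other bidders lose, so their payoff is 0.

Wen $0, Heidi $30000, Iris $0, Uma $0.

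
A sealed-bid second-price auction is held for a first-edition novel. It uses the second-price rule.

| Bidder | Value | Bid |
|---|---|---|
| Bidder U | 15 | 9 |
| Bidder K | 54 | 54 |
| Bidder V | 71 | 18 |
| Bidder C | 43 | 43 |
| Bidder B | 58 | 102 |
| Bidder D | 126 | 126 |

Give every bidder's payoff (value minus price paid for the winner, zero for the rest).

Payoffs: Bidder U 0, Bidder K 0, Bidder V 0, Bidder C 0, Bidder B 0, Bidder D 24.

Ranking the bids: Bidder D 126, then Bidder B 102, then Bidder K 54, then Bidder C 43, then Bidder V 18, then Bidder U 9.
Bidder D has the top bid and wins; the price is the second-highest bid, 102.
Bidder D's payoff = 126 − 102 = 24. All other bidders lose, so their payoff is 0.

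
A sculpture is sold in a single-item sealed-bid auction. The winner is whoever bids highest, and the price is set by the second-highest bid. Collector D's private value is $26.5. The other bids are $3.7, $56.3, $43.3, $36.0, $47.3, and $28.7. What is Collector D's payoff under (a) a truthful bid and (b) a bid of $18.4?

(a) $0.0  (b) $0.0

The highest competing bid is $56.3.
Bidding truthfully at $26.5: the top bid is $56.3 (a rival), so Collector D loses. Payoff = $0.0.
Bidding $18.4: the top bid is $56.3 (a rival), so Collector D loses. Payoff = $0.0.
The bid only affects whether you win, not the price — here both bids land on the same side of the top rival bid, so the deviation is payoff-neutral.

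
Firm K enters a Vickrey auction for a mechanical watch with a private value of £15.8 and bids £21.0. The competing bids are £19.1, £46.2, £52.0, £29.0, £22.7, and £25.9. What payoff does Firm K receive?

Highest competing bid: £52.0.
Firm K's bid £21.0 is not the highest, so Firm K loses, pays nothing, and earns zero payoff.

Firm K's payoff: £0.0.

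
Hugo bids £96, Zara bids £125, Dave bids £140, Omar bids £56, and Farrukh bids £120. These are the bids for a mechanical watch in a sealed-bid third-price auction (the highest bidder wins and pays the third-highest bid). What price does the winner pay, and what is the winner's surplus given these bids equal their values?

Price £120; surplus £20.

Ordered from highest: Dave £140, then Zara £125, then Farrukh £120, then Hugo £96, then Omar £56.
Dave is the highest bidder, so Dave wins.
Under the third-price rule, the price is the third-highest bid: £120.
Surplus = £140 − £120 = £20.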